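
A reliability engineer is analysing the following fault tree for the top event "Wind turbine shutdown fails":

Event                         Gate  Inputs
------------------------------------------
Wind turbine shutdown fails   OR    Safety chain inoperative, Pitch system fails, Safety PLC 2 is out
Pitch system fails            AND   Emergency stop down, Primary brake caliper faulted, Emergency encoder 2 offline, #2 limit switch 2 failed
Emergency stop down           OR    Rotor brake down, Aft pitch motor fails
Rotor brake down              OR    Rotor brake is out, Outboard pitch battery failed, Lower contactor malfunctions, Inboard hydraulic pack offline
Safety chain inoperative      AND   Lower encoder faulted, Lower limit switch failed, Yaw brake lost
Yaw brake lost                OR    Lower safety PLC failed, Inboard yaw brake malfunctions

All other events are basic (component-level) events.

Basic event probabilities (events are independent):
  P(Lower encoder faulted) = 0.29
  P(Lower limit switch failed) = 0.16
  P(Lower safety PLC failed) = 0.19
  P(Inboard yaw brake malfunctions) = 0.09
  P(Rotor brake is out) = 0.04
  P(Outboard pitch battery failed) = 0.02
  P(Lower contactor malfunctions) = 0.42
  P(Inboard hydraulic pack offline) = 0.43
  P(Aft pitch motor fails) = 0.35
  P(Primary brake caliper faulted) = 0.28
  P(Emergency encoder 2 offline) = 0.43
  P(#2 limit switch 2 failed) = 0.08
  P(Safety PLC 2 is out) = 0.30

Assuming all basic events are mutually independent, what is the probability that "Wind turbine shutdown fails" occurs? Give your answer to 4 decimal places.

P(Yaw brake lost) [OR] = 1 − (1−0.19) × (1−0.09) = 0.262900
P(Safety chain inoperative) [AND] = 0.29 × 0.16 × 0.262900 = 0.012199
P(Rotor brake down) [OR] = 1 − (1−0.04) × (1−0.02) × (1−0.42) × (1−0.43) = 0.688972
P(Emergency stop down) [OR] = 1 − (1−0.688972) × (1−0.35) = 0.797832
P(Pitch system fails) [AND] = 0.797832 × 0.28 × 0.43 × 0.08 = 0.007685
P(Wind turbine shutdown fails) [OR] = 1 − (1−0.012199) × (1−0.007685) × (1−0.30) = 0.313853
Rounded to 4 decimal places: P(Wind turbine shutdown fails) ≈ 0.3139.

0.3139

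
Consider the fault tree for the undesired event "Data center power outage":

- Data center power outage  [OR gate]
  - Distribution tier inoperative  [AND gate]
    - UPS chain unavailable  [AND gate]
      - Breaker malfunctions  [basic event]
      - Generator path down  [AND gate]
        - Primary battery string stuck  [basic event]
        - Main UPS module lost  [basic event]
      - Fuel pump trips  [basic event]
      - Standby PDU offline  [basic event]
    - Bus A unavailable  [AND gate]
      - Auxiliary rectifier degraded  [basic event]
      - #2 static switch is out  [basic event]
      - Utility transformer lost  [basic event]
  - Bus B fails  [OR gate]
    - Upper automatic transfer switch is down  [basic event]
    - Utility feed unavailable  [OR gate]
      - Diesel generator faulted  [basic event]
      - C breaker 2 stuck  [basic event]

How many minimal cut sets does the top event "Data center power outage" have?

4

Generator path down [AND]: one cut set from each child combined → 1 × 1 = 1 cut set(s).
UPS chain unavailable [AND]: one cut set from each child combined → 1 × 1 × 1 × 1 = 1 cut set(s).
Bus A unavailable [AND]: one cut set from each child combined → 1 × 1 × 1 = 1 cut set(s).
Distribution tier inoperative [AND]: one cut set from each child combined → 1 × 1 = 1 cut set(s).
Utility feed unavailable [OR]: union of children's cut sets → 2 cut set(s).
Bus B fails [OR]: union of children's cut sets → 3 cut set(s).
Data center power outage [OR]: union of children's cut sets → 4 cut set(s).
Minimal cut sets: {#2 static switch is out, Auxiliary rectifier degraded, Breaker malfunctions, Fuel pump trips, Main UPS module lost, Primary battery string stuck, Standby PDU offline, Utility transformer lost}; {Upper automatic transfer switch is down}; {Diesel generator faulted}; {C breaker 2 stuck}.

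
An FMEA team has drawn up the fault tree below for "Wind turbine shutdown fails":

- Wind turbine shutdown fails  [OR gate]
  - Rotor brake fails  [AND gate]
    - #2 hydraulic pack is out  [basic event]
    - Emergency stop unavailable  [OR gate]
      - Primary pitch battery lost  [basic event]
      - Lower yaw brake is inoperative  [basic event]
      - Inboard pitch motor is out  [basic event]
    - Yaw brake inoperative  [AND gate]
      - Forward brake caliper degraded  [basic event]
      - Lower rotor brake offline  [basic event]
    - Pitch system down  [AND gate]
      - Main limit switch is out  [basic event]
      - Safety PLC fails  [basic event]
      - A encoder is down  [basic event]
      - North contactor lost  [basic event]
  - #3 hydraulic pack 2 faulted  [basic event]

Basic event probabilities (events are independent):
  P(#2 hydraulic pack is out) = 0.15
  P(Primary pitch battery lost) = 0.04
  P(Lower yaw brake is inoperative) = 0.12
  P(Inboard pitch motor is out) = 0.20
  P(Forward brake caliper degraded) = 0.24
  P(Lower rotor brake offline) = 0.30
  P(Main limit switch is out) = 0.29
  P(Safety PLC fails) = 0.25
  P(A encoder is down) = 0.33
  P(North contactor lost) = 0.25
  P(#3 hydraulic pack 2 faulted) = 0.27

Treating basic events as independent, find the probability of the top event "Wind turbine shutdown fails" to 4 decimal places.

P(Emergency stop unavailable) [OR] = 1 − (1−0.04) × (1−0.12) × (1−0.20) = 0.324160
P(Yaw brake inoperative) [AND] = 0.24 × 0.30 = 0.072000
P(Pitch system down) [AND] = 0.29 × 0.25 × 0.33 × 0.25 = 0.005981
P(Rotor brake fails) [AND] = 0.15 × 0.324160 × 0.072000 × 0.005981 = 0.000021
P(Wind turbine shutdown fails) [OR] = 1 − (1−0.000021) × (1−0.27) = 0.270015
Rounded to 4 decimal places: P(Wind turbine shutdown fails) ≈ 0.2700.

0.2700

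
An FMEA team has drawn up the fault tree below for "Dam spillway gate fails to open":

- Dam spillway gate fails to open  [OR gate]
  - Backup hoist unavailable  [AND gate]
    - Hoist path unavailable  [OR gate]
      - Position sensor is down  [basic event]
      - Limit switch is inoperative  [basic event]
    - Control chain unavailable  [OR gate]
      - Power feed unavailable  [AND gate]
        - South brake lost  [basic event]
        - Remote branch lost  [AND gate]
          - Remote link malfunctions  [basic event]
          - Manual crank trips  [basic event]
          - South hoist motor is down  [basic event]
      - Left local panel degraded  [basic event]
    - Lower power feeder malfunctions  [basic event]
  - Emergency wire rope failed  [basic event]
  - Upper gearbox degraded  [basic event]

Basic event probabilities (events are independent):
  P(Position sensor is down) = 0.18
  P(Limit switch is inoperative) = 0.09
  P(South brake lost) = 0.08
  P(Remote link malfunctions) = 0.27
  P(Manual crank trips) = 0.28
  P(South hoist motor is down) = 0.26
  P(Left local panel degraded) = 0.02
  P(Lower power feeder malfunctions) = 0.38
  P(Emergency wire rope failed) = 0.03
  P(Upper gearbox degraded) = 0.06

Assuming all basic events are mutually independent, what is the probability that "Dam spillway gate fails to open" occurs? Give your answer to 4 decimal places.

P(Hoist path unavailable) [OR] = 1 − (1−0.18) × (1−0.09) = 0.253800
P(Remote branch lost) [AND] = 0.27 × 0.28 × 0.26 = 0.019656
P(Power feed unavailable) [AND] = 0.08 × 0.019656 = 0.001572
P(Control chain unavailable) [OR] = 1 − (1−0.001572) × (1−0.02) = 0.021541
P(Backup hoist unavailable) [AND] = 0.253800 × 0.021541 × 0.38 = 0.002078
P(Dam spillway gate fails to open) [OR] = 1 − (1−0.002078) × (1−0.03) × (1−0.06) = 0.090095
Rounded to 4 decimal places: P(Dam spillway gate fails to open) ≈ 0.0901.

0.0901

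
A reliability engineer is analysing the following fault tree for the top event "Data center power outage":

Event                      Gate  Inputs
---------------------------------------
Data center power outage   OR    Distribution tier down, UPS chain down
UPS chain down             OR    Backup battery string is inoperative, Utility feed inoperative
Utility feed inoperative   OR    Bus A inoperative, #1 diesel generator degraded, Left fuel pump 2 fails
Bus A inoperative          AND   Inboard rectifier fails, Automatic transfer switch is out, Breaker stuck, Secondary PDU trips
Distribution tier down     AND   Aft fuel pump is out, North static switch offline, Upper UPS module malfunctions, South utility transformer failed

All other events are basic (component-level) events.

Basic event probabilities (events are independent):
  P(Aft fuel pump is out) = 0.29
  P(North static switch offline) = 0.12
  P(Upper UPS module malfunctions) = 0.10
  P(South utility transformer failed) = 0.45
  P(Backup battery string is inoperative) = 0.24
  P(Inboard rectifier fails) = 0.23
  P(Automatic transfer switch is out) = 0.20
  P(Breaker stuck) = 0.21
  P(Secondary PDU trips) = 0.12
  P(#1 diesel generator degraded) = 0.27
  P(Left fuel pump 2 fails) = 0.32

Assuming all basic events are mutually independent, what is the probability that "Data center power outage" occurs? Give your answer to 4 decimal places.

P(Distribution tier down) [AND] = 0.29 × 0.12 × 0.10 × 0.45 = 0.001566
P(Bus A inoperative) [AND] = 0.23 × 0.20 × 0.21 × 0.12 = 0.001159
P(Utility feed inoperative) [OR] = 1 − (1−0.001159) × (1−0.27) × (1−0.32) = 0.504175
P(UPS chain down) [OR] = 1 − (1−0.24) × (1−0.504175) = 0.623173
P(Data center power outage) [OR] = 1 − (1−0.001566) × (1−0.623173) = 0.623763
Rounded to 4 decimal places: P(Data center power outage) ≈ 0.6238.

0.6238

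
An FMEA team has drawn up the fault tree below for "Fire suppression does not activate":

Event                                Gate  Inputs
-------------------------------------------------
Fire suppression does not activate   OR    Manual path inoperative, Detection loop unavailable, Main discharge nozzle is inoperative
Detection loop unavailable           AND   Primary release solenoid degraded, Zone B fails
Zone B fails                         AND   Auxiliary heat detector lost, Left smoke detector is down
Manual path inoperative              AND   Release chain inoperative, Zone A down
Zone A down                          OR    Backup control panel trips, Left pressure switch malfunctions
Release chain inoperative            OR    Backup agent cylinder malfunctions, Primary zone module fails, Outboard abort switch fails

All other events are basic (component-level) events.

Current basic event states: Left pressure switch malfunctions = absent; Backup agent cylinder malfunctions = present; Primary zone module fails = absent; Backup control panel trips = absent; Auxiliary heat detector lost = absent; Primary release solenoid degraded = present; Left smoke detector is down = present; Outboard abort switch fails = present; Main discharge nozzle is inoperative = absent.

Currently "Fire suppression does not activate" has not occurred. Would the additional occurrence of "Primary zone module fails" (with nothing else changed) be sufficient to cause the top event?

Counterfactual: set "Primary zone module fails" to occurred.
Release chain inoperative [OR]: Backup agent cylinder malfunctions=occurs, Primary zone module fails=occurs, Outboard abort switch fails=occurs → at least one input occurs → occurs.
Zone A down [OR]: Backup control panel trips=not, Left pressure switch malfunctions=not → no input occurs → does not occur.
Manual path inoperative [AND]: Release chain inoperative=occurs, Zone A down=not → not all inputs occur → does not occur.
Zone B fails [AND]: Auxiliary heat detector lost=not, Left smoke detector is down=occurs → not all inputs occur → does not occur.
Detection loop unavailable [AND]: Primary release solenoid degraded=occurs, Zone B fails=not → not all inputs occur → does not occur.
Fire suppression does not activate [OR]: Manual path inoperative=not, Detection loop unavailable=not, Main discharge nozzle is inoperative=not → no input occurs → does not occur.

No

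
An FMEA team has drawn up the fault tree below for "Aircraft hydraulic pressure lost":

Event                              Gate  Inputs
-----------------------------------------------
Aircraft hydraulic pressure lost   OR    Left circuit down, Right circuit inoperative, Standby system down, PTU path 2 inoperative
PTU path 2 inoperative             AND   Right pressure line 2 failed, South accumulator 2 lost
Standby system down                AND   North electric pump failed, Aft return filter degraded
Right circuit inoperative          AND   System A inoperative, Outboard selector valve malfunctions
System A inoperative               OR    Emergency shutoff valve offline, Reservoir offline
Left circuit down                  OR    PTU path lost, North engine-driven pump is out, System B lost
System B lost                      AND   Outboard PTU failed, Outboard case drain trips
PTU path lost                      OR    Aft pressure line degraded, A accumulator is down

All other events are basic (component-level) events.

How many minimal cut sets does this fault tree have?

PTU path lost [OR]: union of children's cut sets → 2 cut set(s).
System B lost [AND]: one cut set from each child combined → 1 × 1 = 1 cut set(s).
Left circuit down [OR]: union of children's cut sets → 4 cut set(s).
System A inoperative [OR]: union of children's cut sets → 2 cut set(s).
Right circuit inoperative [AND]: one cut set from each child combined → 2 × 1 = 2 cut set(s).
Standby system down [AND]: one cut set from each child combined → 1 × 1 = 1 cut set(s).
PTU path 2 inoperative [AND]: one cut set from each child combined → 1 × 1 = 1 cut set(s).
Aircraft hydraulic pressure lost [OR]: union of children's cut sets → 8 cut set(s).
Minimal cut sets: {Aft pressure line degraded}; {A accumulator is down}; {North engine-driven pump is out}; {Outboard PTU failed, Outboard case drain trips}; {Emergency shutoff valve offline, Outboard selector valve malfunctions}; {Outboard selector valve malfunctions, Reservoir offline}; {Aft return filter degraded, North electric pump failed}; {Right pressure line 2 failed, South accumulator 2 lost}.

8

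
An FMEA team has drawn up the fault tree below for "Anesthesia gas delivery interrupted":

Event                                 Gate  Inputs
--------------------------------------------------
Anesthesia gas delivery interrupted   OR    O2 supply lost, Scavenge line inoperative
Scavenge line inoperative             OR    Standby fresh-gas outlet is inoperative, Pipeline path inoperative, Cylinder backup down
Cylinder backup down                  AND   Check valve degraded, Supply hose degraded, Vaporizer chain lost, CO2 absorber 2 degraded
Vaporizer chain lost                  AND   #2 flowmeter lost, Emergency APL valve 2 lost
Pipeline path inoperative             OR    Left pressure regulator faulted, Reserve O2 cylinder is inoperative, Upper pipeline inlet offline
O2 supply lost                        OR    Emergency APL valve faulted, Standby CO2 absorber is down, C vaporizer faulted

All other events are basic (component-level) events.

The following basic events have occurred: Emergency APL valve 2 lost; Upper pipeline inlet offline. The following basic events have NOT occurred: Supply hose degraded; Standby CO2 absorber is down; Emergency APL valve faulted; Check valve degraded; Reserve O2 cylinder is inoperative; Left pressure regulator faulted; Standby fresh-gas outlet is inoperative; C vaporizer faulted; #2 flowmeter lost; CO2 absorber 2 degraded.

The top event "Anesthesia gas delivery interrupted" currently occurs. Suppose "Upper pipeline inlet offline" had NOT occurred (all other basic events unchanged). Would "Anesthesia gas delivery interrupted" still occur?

No

Counterfactual: set "Upper pipeline inlet offline" to not occurred.
O2 supply lost [OR]: Emergency APL valve faulted=not, Standby CO2 absorber is down=not, C vaporizer faulted=not → no input occurs → does not occur.
Pipeline path inoperative [OR]: Left pressure regulator faulted=not, Reserve O2 cylinder is inoperative=not, Upper pipeline inlet offline=not → no input occurs → does not occur.
Vaporizer chain lost [AND]: #2 flowmeter lost=not, Emergency APL valve 2 lost=occurs → not all inputs occur → does not occur.
Cylinder backup down [AND]: Check valve degraded=not, Supply hose degraded=not, Vaporizer chain lost=not, CO2 absorber 2 degraded=not → not all inputs occur → does not occur.
Scavenge line inoperative [OR]: Standby fresh-gas outlet is inoperative=not, Pipeline path inoperative=not, Cylinder backup down=not → no input occurs → does not occur.
Anesthesia gas delivery interrupted [OR]: O2 supply lost=not, Scavenge line inoperative=not → no input occurs → does not occur.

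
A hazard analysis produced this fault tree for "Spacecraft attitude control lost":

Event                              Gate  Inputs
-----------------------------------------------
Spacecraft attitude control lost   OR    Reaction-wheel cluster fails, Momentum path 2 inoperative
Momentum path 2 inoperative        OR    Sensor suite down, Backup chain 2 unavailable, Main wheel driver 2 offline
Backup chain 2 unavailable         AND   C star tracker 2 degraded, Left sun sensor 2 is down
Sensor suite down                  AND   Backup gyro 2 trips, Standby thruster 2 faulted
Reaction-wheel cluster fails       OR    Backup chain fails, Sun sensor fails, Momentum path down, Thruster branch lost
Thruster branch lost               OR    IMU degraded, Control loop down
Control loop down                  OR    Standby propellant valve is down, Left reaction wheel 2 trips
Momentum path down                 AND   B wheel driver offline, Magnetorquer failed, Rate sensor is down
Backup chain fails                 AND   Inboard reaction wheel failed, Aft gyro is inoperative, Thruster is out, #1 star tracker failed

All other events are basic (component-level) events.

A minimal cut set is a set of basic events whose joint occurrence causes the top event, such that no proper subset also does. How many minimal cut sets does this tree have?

9

Backup chain fails [AND]: one cut set from each child combined → 1 × 1 × 1 × 1 = 1 cut set(s).
Momentum path down [AND]: one cut set from each child combined → 1 × 1 × 1 = 1 cut set(s).
Control loop down [OR]: union of children's cut sets → 2 cut set(s).
Thruster branch lost [OR]: union of children's cut sets → 3 cut set(s).
Reaction-wheel cluster fails [OR]: union of children's cut sets → 6 cut set(s).
Sensor suite down [AND]: one cut set from each child combined → 1 × 1 = 1 cut set(s).
Backup chain 2 unavailable [AND]: one cut set from each child combined → 1 × 1 = 1 cut set(s).
Momentum path 2 inoperative [OR]: union of children's cut sets → 3 cut set(s).
Spacecraft attitude control lost [OR]: union of children's cut sets → 9 cut set(s).
Minimal cut sets: {#1 star tracker failed, Aft gyro is inoperative, Inboard reaction wheel failed, Thruster is out}; {Sun sensor fails}; {B wheel driver offline, Magnetorquer failed, Rate sensor is down}; {IMU degraded}; {Standby propellant valve is down}; {Left reaction wheel 2 trips}; {Backup gyro 2 trips, Standby thruster 2 faulted}; {C star tracker 2 degraded, Left sun sensor 2 is down}; {Main wheel driver 2 offline}.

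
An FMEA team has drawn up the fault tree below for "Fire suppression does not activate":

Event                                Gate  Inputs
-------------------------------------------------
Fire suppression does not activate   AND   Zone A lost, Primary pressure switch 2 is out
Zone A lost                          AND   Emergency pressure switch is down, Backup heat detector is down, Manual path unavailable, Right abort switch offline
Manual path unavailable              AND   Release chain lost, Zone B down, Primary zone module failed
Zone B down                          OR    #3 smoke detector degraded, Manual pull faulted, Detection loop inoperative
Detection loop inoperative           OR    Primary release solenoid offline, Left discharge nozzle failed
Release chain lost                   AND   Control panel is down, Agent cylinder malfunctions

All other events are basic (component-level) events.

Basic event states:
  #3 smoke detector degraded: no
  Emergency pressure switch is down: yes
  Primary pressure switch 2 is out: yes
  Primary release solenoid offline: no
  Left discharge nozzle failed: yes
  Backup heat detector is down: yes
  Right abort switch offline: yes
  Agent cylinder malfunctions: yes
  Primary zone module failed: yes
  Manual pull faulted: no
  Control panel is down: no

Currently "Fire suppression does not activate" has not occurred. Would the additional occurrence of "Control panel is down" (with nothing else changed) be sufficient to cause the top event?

Counterfactual: set "Control panel is down" to occurred.
Release chain lost [AND]: Control panel is down=occurs, Agent cylinder malfunctions=occurs → all inputs occur → occurs.
Detection loop inoperative [OR]: Primary release solenoid offline=not, Left discharge nozzle failed=occurs → at least one input occurs → occurs.
Zone B down [OR]: #3 smoke detector degraded=not, Manual pull faulted=not, Detection loop inoperative=occurs → at least one input occurs → occurs.
Manual path unavailable [AND]: Release chain lost=occurs, Zone B down=occurs, Primary zone module failed=occurs → all inputs occur → occurs.
Zone A lost [AND]: Emergency pressure switch is down=occurs, Backup heat detector is down=occurs, Manual path unavailable=occurs, Right abort switch offline=occurs → all inputs occur → occurs.
Fire suppression does not activate [AND]: Zone A lost=occurs, Primary pressure switch 2 is out=occurs → all inputs occur → occurs.

Yes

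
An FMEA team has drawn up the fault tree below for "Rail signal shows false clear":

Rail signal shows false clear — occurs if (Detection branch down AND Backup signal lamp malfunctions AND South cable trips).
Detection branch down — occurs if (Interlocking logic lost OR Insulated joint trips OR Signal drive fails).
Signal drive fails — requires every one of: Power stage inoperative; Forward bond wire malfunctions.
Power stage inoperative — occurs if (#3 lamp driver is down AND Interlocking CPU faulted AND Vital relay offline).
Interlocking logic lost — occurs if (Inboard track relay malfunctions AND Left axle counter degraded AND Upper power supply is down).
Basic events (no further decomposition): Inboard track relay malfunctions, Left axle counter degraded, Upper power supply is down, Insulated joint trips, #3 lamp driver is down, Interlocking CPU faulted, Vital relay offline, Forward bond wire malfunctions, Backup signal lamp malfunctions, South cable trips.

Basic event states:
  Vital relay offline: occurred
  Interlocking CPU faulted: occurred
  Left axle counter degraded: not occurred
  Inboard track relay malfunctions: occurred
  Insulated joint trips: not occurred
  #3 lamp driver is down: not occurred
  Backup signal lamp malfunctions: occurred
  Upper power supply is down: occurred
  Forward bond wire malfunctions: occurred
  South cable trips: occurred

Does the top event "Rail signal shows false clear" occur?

No

Interlocking logic lost [AND]: Inboard track relay malfunctions=occurs, Left axle counter degraded=not, Upper power supply is down=occurs → not all inputs occur → does not occur.
Power stage inoperative [AND]: #3 lamp driver is down=not, Interlocking CPU faulted=occurs, Vital relay offline=occurs → not all inputs occur → does not occur.
Signal drive fails [AND]: Power stage inoperative=not, Forward bond wire malfunctions=occurs → not all inputs occur → does not occur.
Detection branch down [OR]: Interlocking logic lost=not, Insulated joint trips=not, Signal drive fails=not → no input occurs → does not occur.
Rail signal shows false clear [AND]: Detection branch down=not, Backup signal lamp malfunctions=occurs, South cable trips=occurs → not all inputs occur → does not occur.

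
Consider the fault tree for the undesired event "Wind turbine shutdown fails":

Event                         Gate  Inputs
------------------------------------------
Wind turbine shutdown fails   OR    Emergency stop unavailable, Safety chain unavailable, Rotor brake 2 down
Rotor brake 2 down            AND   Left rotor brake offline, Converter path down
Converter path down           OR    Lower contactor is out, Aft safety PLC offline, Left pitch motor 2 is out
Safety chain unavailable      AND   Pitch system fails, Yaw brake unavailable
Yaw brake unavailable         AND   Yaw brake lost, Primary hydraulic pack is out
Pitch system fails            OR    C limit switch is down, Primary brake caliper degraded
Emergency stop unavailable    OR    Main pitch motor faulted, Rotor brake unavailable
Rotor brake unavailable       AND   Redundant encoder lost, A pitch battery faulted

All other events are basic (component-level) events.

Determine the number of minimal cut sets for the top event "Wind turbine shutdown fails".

7

Rotor brake unavailable [AND]: one cut set from each child combined → 1 × 1 = 1 cut set(s).
Emergency stop unavailable [OR]: union of children's cut sets → 2 cut set(s).
Pitch system fails [OR]: union of children's cut sets → 2 cut set(s).
Yaw brake unavailable [AND]: one cut set from each child combined → 1 × 1 = 1 cut set(s).
Safety chain unavailable [AND]: one cut set from each child combined → 2 × 1 = 2 cut set(s).
Converter path down [OR]: union of children's cut sets → 3 cut set(s).
Rotor brake 2 down [AND]: one cut set from each child combined → 1 × 3 = 3 cut set(s).
Wind turbine shutdown fails [OR]: union of children's cut sets → 7 cut set(s).
Minimal cut sets: {Main pitch motor faulted}; {A pitch battery faulted, Redundant encoder lost}; {C limit switch is down, Primary hydraulic pack is out, Yaw brake lost}; {Primary brake caliper degraded, Primary hydraulic pack is out, Yaw brake lost}; {Left rotor brake offline, Lower contactor is out}; {Aft safety PLC offline, Left rotor brake offline}; {Left pitch motor 2 is out, Left rotor brake offline}.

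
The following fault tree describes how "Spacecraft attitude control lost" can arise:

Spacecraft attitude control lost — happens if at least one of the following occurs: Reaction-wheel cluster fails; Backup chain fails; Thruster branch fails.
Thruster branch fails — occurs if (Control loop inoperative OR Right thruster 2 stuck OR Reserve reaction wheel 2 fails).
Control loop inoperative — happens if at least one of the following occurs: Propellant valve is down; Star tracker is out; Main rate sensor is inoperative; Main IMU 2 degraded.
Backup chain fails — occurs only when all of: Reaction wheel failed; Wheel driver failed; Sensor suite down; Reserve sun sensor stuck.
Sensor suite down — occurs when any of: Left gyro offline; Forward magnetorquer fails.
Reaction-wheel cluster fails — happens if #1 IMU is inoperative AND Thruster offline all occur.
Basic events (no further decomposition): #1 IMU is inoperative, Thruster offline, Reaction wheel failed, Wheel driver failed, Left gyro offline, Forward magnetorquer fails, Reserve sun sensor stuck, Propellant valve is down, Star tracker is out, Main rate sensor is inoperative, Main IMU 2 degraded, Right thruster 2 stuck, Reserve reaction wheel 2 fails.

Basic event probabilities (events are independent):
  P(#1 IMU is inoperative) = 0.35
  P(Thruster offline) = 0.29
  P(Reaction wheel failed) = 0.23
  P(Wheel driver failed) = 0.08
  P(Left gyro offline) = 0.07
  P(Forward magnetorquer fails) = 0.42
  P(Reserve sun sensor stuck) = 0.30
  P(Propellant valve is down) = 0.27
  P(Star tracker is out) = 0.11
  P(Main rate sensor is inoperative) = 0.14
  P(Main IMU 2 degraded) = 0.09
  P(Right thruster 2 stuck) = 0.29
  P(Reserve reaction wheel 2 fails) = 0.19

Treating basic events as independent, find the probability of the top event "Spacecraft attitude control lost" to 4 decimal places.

P(Reaction-wheel cluster fails) [AND] = 0.35 × 0.29 = 0.101500
P(Sensor suite down) [OR] = 1 − (1−0.07) × (1−0.42) = 0.460600
P(Backup chain fails) [AND] = 0.23 × 0.08 × 0.460600 × 0.30 = 0.002543
P(Control loop inoperative) [OR] = 1 − (1−0.27) × (1−0.11) × (1−0.14) × (1−0.09) = 0.491545
P(Thruster branch fails) [OR] = 1 − (1−0.491545) × (1−0.29) × (1−0.19) = 0.707588
P(Spacecraft attitude control lost) [OR] = 1 − (1−0.101500) × (1−0.002543) × (1−0.707588) = 0.737936
Rounded to 4 decimal places: P(Spacecraft attitude control lost) ≈ 0.7379.

0.7379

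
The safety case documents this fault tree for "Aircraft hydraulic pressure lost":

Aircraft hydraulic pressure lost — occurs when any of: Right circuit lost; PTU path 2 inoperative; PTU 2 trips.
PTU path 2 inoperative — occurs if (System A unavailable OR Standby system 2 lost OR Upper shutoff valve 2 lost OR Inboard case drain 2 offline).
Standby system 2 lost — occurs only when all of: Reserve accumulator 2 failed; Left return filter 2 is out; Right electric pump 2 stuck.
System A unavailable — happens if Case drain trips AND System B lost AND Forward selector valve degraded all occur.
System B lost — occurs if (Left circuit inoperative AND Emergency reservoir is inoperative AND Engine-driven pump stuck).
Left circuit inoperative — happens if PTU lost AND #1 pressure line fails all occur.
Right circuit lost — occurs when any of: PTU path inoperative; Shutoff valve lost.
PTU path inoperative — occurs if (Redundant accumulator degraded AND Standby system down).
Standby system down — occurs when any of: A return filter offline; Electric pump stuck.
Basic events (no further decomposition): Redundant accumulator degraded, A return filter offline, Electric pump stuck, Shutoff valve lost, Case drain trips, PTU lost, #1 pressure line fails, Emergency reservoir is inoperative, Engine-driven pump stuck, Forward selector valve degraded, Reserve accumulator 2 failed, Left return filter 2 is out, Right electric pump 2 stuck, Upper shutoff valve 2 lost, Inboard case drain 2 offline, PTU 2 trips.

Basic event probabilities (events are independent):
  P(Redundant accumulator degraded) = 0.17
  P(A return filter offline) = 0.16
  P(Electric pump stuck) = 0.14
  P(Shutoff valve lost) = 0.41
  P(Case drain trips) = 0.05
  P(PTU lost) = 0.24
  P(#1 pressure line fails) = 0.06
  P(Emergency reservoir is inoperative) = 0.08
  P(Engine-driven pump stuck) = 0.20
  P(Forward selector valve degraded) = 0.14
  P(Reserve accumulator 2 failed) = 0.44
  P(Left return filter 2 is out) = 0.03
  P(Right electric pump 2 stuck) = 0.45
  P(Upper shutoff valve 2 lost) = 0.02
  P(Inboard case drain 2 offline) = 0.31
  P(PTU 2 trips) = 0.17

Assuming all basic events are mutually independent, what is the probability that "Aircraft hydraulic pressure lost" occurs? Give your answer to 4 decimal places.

0.6864

P(Standby system down) [OR] = 1 − (1−0.16) × (1−0.14) = 0.277600
P(PTU path inoperative) [AND] = 0.17 × 0.277600 = 0.047192
P(Right circuit lost) [OR] = 1 − (1−0.047192) × (1−0.41) = 0.437843
P(Left circuit inoperative) [AND] = 0.24 × 0.06 = 0.014400
P(System B lost) [AND] = 0.014400 × 0.08 × 0.20 = 0.000230
P(System A unavailable) [AND] = 0.05 × 0.000230 × 0.14 = 0.000002
P(Standby system 2 lost) [AND] = 0.44 × 0.03 × 0.45 = 0.005940
P(PTU path 2 inoperative) [OR] = 1 − (1−0.000002) × (1−0.005940) × (1−0.02) × (1−0.31) = 0.327818
P(Aircraft hydraulic pressure lost) [OR] = 1 − (1−0.437843) × (1−0.327818) × (1−0.17) = 0.686366
Rounded to 4 decimal places: P(Aircraft hydraulic pressure lost) ≈ 0.6864.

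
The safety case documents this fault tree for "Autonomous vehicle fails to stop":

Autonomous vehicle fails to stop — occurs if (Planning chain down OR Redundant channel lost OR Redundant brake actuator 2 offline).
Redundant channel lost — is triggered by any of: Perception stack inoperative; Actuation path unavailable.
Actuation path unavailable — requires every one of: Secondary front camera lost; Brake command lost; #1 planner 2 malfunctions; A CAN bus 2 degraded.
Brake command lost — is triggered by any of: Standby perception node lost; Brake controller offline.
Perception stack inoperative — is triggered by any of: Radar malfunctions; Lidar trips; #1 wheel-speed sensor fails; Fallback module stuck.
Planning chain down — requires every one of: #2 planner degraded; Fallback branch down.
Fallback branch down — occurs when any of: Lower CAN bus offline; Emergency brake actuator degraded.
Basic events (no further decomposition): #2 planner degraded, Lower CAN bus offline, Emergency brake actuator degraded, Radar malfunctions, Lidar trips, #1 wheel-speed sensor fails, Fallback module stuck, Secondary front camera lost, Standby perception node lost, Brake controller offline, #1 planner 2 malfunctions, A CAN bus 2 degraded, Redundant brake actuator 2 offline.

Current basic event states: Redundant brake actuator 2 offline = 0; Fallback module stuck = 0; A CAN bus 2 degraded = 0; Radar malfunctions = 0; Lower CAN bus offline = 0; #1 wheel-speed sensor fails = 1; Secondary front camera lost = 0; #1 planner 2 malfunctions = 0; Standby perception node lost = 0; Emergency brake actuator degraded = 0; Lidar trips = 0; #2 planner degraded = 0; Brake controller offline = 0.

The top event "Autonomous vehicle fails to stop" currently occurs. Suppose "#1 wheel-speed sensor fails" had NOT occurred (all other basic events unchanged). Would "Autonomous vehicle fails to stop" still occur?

Counterfactual: set "#1 wheel-speed sensor fails" to not occurred.
Fallback branch down [OR]: Lower CAN bus offline=not, Emergency brake actuator degraded=not → no input occurs → does not occur.
Planning chain down [AND]: #2 planner degraded=not, Fallback branch down=not → not all inputs occur → does not occur.
Perception stack inoperative [OR]: Radar malfunctions=not, Lidar trips=not, #1 wheel-speed sensor fails=not, Fallback module stuck=not → no input occurs → does not occur.
Brake command lost [OR]: Standby perception node lost=not, Brake controller offline=not → no input occurs → does not occur.
Actuation path unavailable [AND]: Secondary front camera lost=not, Brake command lost=not, #1 planner 2 malfunctions=not, A CAN bus 2 degraded=not → not all inputs occur → does not occur.
Redundant channel lost [OR]: Perception stack inoperative=not, Actuation path unavailable=not → no input occurs → does not occur.
Autonomous vehicle fails to stop [OR]: Planning chain down=not, Redundant channel lost=not, Redundant brake actuator 2 offline=not → no input occurs → does not occur.

No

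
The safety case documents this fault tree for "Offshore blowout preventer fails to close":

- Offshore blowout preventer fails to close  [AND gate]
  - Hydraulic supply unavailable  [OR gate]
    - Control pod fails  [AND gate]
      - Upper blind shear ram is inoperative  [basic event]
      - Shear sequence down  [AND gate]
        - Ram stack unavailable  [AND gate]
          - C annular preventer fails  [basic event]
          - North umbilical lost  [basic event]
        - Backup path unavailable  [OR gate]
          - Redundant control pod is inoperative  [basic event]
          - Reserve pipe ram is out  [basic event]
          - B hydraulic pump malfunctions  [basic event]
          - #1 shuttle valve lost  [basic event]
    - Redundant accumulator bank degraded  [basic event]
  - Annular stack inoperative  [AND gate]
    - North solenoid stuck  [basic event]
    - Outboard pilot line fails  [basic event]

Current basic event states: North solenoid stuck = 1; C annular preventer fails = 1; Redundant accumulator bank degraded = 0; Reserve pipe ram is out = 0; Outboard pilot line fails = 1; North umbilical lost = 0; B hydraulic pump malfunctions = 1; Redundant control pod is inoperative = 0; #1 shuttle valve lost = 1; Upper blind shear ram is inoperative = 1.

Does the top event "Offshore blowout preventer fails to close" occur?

Ram stack unavailable [AND]: C annular preventer fails=occurs, North umbilical lost=not → not all inputs occur → does not occur.
Backup path unavailable [OR]: Redundant control pod is inoperative=not, Reserve pipe ram is out=not, B hydraulic pump malfunctions=occurs, #1 shuttle valve lost=occurs → at least one input occurs → occurs.
Shear sequence down [AND]: Ram stack unavailable=not, Backup path unavailable=occurs → not all inputs occur → does not occur.
Control pod fails [AND]: Upper blind shear ram is inoperative=occurs, Shear sequence down=not → not all inputs occur → does not occur.
Hydraulic supply unavailable [OR]: Control pod fails=not, Redundant accumulator bank degraded=not → no input occurs → does not occur.
Annular stack inoperative [AND]: North solenoid stuck=occurs, Outboard pilot line fails=occurs → all inputs occur → occurs.
Offshore blowout preventer fails to close [AND]: Hydraulic supply unavailable=not, Annular stack inoperative=occurs → not all inputs occur → does not occur.

No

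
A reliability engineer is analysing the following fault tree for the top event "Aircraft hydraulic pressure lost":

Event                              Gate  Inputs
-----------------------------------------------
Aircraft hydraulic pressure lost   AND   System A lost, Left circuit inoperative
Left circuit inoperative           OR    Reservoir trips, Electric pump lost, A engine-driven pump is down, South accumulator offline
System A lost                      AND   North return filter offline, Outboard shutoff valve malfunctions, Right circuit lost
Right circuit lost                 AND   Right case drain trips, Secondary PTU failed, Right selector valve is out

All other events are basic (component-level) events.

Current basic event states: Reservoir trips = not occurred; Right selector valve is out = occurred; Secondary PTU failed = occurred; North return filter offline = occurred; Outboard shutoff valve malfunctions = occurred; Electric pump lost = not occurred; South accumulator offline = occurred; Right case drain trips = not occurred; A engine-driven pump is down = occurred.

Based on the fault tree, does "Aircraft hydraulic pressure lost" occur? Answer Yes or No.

No

Right circuit lost [AND]: Right case drain trips=not, Secondary PTU failed=occurs, Right selector valve is out=occurs → not all inputs occur → does not occur.
System A lost [AND]: North return filter offline=occurs, Outboard shutoff valve malfunctions=occurs, Right circuit lost=not → not all inputs occur → does not occur.
Left circuit inoperative [OR]: Reservoir trips=not, Electric pump lost=not, A engine-driven pump is down=occurs, South accumulator offline=occurs → at least one input occurs → occurs.
Aircraft hydraulic pressure lost [AND]: System A lost=not, Left circuit inoperative=occurs → not all inputs occur → does not occur.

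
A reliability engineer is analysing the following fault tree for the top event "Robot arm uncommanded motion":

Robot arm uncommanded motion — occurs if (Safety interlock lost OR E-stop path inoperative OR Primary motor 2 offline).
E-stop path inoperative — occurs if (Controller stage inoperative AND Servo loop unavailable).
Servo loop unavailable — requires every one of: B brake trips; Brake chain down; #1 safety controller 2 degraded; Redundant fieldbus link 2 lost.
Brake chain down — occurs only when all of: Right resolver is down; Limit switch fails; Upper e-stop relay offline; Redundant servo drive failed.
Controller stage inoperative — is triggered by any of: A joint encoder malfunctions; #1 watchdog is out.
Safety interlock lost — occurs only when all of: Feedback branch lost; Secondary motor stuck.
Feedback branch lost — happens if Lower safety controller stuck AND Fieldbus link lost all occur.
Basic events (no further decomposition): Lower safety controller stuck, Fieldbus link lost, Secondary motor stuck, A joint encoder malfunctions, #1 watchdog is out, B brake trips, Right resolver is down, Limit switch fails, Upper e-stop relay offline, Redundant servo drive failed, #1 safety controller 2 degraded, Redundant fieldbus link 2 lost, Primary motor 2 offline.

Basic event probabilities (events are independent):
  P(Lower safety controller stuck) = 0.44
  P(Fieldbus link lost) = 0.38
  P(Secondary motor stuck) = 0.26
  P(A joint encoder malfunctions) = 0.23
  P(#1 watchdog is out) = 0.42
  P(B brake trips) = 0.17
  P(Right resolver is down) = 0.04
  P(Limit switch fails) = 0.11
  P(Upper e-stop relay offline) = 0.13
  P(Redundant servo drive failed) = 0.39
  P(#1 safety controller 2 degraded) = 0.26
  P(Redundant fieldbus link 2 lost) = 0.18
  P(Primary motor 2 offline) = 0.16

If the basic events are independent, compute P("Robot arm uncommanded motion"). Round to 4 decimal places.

0.1965

P(Feedback branch lost) [AND] = 0.44 × 0.38 = 0.167200
P(Safety interlock lost) [AND] = 0.167200 × 0.26 = 0.043472
P(Controller stage inoperative) [OR] = 1 − (1−0.23) × (1−0.42) = 0.553400
P(Brake chain down) [AND] = 0.04 × 0.11 × 0.13 × 0.39 = 0.000223
P(Servo loop unavailable) [AND] = 0.17 × 0.000223 × 0.26 × 0.18 = 0.000002
P(E-stop path inoperative) [AND] = 0.553400 × 0.000002 = 0.000001
P(Robot arm uncommanded motion) [OR] = 1 − (1−0.043472) × (1−0.000001) × (1−0.16) = 0.196517
Rounded to 4 decimal places: P(Robot arm uncommanded motion) ≈ 0.1965.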